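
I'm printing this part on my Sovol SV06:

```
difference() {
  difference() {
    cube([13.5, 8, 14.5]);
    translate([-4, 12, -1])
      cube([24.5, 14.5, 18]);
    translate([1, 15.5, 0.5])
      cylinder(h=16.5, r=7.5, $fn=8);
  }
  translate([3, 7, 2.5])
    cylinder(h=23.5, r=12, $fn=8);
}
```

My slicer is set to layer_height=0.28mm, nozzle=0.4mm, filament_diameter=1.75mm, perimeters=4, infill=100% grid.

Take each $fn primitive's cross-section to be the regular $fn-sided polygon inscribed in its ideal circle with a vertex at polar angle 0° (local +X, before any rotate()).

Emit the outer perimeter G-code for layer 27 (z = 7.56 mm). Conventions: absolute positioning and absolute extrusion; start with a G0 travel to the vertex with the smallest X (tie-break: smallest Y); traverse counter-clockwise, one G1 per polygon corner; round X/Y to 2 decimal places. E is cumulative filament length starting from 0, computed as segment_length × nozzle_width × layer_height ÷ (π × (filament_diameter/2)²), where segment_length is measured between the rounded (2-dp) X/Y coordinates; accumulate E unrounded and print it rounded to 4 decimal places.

At z = 7.56 mm: the cube (footprint 13.5×8) is included at this height; the cube at (-4, 12) (footprint 24.5×14.5) is included at this height; the cylinder at (1, 15.5): section is a regular 8-gon, circumradius r=7.5; Taking the first minus the rest: starting from the 13.5×8 cube, the 24.5×14.5 cube at (-4, 12) misses the remaining region (no effect); the r=7.5 cylinder at (1, 15.5) misses the remaining region (no effect) — 1 connected region; the cylinder at (3, 7): section is a regular 8-gon, circumradius r=12; Subtracting the remaining from the first: starting from the result so far, the r=12 cylinder at (3, 7) partially overlaps it — only the 105.64 mm² overlap (of its 407.29 mm²) is removed, clipping the outline — 1 connected region. The outline is a single polygon with 3 vertices. Extrusion per mm of travel: 0.4 × 0.28 / (π × 0.875²) = 0.046564. Accumulating E over each segment gives final E = 0.3929.

G0 X12.10 Y0.00 Z7.56
G1 X13.50 Y0.00 E0.0652
G1 X13.50 Y3.38 E0.2226
G1 X12.10 Y0.00 E0.3929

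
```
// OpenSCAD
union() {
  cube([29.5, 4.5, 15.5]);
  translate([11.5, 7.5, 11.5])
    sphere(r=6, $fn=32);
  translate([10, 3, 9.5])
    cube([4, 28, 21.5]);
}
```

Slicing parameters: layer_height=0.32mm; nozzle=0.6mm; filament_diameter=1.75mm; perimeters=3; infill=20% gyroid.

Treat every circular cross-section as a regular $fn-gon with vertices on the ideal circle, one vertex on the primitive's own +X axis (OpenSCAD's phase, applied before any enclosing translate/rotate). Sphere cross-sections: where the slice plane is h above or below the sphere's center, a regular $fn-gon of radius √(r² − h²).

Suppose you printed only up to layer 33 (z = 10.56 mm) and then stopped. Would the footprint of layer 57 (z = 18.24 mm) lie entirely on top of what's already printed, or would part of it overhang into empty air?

entirely on top

Compare the two slices. At z = 10.56: the 29.5×4.5 cube contributes its full rectangle (area 132.75 mm²); the sphere at (11.5, 7.5): section is a regular 32-gon, circumradius = √(r²−h²) = √(6²−0.94²) = 5.926 (area = (32/2)·5.926²·sin(360°/32) = 109.61 mm²); the cube at (10, 3) (footprint 4×28) is included at this height (area 112.00 mm²); Taking the union: the regions partially overlap — summed areas 354.36 mm² minus the doubly-counted overlap 62.04 mm² gives 292.32 mm² — area = 292.32 mm². At z = 18.24: the cube is not intersected at this z (z outside [0, 15.5]); the sphere at (11.5, 7.5) does not reach this height (|z−center|=6.740 > r=6); the 4×28 cube at (10, 3) contributes its full rectangle (area 112.00 mm²); Combining (union): only the 4×28 cube at (10, 3) is present, so the union is just that shape — area = 112.00 mm². Checking containment: the cross-section at z = 18.24 is a subset of the cross-section at z = 10.56.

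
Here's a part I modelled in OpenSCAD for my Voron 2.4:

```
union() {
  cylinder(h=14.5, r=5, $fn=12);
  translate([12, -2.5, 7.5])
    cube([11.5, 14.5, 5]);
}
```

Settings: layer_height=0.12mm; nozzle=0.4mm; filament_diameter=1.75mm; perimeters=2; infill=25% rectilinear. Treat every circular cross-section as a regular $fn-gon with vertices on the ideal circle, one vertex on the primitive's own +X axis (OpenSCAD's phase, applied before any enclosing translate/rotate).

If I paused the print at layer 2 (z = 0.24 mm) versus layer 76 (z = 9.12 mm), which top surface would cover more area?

Layer 2 (z = 0.24): the r=5 cylinder contributes a regular 12-gon of circumradius 5 (area = (12/2)·5.000²·sin(360°/12) = 75.00 mm²); the cube at (12, -2.5) does not reach this height (z outside [7.5, 12.5]); Combining (union): only the r=5 cylinder is present, so the union is just that shape — area = 75.00 mm². So its area = 75.00 mm². Layer 76 (z = 9.12): the cylinder: section is a regular 12-gon, circumradius r=5 (area = (12/2)·5.000²·sin(360°/12) = 75.00 mm²); the cube at (12, -2.5) is present — its section is the full 11.5×14.5 rectangle (area 166.75 mm²); Taking the union: the 2 present regions are separate (no shared area or edge), so areas and boundary lengths simply add and each stays a separate island — area = 241.75 mm². So its area = 241.75 mm². Layer 76 is larger (241.75 vs 75.00 mm²).

layer 76 (z = 9.12 mm)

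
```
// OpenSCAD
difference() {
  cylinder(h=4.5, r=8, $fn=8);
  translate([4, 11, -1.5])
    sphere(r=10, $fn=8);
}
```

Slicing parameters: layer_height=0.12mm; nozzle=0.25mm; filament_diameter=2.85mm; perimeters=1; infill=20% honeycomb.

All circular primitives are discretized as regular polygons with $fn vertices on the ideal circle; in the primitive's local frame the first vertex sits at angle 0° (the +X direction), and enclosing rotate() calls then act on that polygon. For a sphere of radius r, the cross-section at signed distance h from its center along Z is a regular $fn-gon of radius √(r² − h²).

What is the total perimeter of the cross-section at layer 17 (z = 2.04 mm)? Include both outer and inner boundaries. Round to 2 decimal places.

At z = 2.04 mm: the r=8 cylinder gives a regular 8-gon of circumradius 8 (constant along its height) (perimeter = 2·8·8.000·sin(180°/8) = 48.98 mm); the r=10 sphere at (4, 11) contributes a regular 8-gon of circumradius √(10²−3.54²) = 9.352 (perimeter = 2·8·9.352·sin(180°/8) = 57.26 mm); After the difference (first − rest): starting from the r=8 cylinder, the r=10 sphere at (4, 11) partially overlaps it — only the 37.95 mm² overlap (of its 247.40 mm²) is removed, clipping the outline — boundary = 48.55 mm. Overall, the cross-section is a single solid region. Total boundary length (outer) = 48.55 mm.

48.55 mm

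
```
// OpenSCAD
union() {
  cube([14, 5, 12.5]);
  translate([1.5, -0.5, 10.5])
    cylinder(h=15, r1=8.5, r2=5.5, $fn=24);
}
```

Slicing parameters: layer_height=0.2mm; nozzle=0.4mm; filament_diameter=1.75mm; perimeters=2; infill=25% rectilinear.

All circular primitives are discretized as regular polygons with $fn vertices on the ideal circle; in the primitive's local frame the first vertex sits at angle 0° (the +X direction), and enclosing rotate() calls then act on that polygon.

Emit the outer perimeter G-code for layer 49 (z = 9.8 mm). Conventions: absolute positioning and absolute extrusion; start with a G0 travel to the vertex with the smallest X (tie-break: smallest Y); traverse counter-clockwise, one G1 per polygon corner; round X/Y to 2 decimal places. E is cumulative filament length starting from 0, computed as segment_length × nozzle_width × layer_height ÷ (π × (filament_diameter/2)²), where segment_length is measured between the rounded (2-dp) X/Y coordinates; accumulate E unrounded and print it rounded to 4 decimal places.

G0 X0.00 Y0.00 Z9.80
G1 X14.00 Y0.00 E0.4656
G1 X14.00 Y5.00 E0.6319
G1 X0.00 Y5.00 E1.0976
G1 X0.00 Y0.00 E1.2639

At z = 9.8 mm: the 14×5 cube contributes its full rectangle; the cone at (1.5, -0.5) is not intersected at this z (z outside [10.5, 25.5]); Merging all regions: only the 14×5 cube is present, so the union is just that shape — 1 connected region. The outline is a single polygon with 4 vertices. Extrusion per mm of travel: 0.4 × 0.2 / (π × 0.875²) = 0.033260. Accumulating E over each segment gives final E = 1.2639.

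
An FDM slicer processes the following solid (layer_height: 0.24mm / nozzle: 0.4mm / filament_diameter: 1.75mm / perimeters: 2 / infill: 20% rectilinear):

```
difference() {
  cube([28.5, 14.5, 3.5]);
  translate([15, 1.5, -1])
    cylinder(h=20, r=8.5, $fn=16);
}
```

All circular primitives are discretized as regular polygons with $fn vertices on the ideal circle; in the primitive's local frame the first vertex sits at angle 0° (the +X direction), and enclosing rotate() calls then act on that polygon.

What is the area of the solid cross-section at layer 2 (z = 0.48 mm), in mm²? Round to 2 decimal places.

At z = 0.48 mm: the cube (footprint 28.5×14.5) is included at this height (area 413.25 mm²); the r=8.5 cylinder at (15, 1.5) contributes a regular 16-gon of circumradius 8.5 (area = (16/2)·8.500²·sin(360°/16) = 221.19 mm²); Subtracting the remaining from the first: starting from the 28.5×14.5 cube (413.25 mm²), the r=8.5 cylinder at (15, 1.5) partially overlaps it — only the 135.65 mm² overlap (of its 221.19 mm²) is removed, clipping the outline — area = 277.60 mm². Overall, the cross-section is a single solid region. Net area = 277.60 mm².

277.60 mm²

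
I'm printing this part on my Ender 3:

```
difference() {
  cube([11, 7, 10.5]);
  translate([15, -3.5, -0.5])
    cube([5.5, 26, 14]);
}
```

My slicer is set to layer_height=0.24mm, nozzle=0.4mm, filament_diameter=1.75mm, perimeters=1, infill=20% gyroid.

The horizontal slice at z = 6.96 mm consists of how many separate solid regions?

1

At z = 6.96 mm: the cube (footprint 11×7) is included at this height; the cube at (15, -3.5) (footprint 5.5×26) is included at this height; Subtracting the remaining from the first: starting from the 11×7 cube, the 5.5×26 cube at (15, -3.5) misses the remaining region (no effect) — 1 connected region. The result has 1 disconnected region.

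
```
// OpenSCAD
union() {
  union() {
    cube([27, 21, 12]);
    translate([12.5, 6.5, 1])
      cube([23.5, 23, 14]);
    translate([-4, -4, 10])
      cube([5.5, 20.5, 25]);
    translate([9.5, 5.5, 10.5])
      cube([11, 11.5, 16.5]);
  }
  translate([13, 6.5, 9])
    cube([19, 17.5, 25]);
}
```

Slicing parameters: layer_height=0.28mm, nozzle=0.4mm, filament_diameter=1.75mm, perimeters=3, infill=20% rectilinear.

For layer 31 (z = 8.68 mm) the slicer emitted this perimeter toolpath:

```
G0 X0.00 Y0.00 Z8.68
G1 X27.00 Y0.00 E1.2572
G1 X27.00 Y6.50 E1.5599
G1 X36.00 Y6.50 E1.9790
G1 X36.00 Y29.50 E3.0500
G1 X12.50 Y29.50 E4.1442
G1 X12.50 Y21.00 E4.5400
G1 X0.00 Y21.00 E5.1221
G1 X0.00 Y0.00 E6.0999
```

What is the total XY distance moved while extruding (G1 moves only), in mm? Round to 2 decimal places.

131.00 mm

Sum the Euclidean lengths of each G1 segment: total = 131.00 mm.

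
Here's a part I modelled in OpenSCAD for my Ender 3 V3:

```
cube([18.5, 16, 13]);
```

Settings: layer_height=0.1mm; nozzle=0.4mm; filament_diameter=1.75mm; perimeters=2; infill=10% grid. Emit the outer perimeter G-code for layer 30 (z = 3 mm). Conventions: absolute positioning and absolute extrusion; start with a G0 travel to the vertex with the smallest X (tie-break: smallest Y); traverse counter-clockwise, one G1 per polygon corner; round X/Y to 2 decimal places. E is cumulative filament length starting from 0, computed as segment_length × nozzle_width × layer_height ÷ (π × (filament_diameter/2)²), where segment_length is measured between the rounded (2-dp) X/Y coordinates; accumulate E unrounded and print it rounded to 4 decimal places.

G0 X0.00 Y0.00 Z3.00
G1 X18.50 Y0.00 E0.3077
G1 X18.50 Y16.00 E0.5737
G1 X0.00 Y16.00 E0.8814
G1 X0.00 Y0.00 E1.1475

At z = 3 mm: the 18.5×16 cube contributes its full rectangle. The outline is a single polygon with 4 vertices. Extrusion per mm of travel: 0.4 × 0.1 / (π × 0.875²) = 0.016630. Accumulating E over each segment gives final E = 1.1475.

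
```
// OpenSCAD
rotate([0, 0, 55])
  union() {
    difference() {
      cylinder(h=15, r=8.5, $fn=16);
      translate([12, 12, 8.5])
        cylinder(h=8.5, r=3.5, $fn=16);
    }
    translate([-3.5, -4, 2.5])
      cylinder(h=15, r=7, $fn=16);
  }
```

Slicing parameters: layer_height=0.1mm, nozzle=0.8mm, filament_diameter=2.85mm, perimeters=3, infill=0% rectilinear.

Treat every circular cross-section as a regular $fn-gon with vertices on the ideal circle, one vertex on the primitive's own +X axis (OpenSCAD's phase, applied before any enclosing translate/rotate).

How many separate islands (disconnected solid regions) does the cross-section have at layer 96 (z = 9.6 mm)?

At z = 9.6 mm: the r=8.5 cylinder contributes a regular 16-gon of circumradius 8.5; the r=3.5 cylinder at (12, 12) gives a regular 16-gon of circumradius 3.5 (constant along its height); After the difference (first − rest): starting from the r=8.5 cylinder, the r=3.5 cylinder at (12, 12) misses the remaining region (no effect) — 1 connected region; the r=7 cylinder at (-3.5, -4) contributes a regular 16-gon of circumradius 7; Taking the union: the regions partially overlap (shared area 102.56 mm²), so overlapping operands fuse into one piece — 1 connected region; (whole slice rotated 55° about Z — lengths, areas and connectivity unchanged). Overall, the cross-section is a single solid region. Island count = 1.

1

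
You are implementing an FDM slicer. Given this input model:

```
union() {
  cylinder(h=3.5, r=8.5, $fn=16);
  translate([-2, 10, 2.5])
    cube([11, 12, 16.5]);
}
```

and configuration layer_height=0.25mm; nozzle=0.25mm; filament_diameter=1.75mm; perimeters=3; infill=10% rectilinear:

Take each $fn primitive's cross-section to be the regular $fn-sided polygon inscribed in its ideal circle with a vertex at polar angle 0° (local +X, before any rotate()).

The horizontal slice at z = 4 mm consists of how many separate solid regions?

1

At z = 4 mm: the cylinder does not reach this height (z outside [0, 3.5]); the 11×12 cube at (-2, 10) contributes its full rectangle; Merging all regions: only the 11×12 cube at (-2, 10) is present, so the union is just that shape — 1 connected region. The result has 1 disconnected region.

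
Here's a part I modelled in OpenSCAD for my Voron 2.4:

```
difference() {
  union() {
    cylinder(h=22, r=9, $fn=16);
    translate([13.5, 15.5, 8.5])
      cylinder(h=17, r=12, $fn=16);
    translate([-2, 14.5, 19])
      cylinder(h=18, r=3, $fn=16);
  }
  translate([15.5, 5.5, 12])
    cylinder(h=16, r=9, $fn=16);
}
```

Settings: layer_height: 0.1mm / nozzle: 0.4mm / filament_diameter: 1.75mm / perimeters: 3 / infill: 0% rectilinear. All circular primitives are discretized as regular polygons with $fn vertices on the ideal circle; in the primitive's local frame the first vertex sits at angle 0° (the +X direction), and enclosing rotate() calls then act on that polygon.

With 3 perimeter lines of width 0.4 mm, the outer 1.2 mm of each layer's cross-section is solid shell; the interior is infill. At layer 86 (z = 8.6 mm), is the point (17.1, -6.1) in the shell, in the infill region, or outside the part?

outside

At z = 8.6 mm: the cylinder: section is a regular 16-gon, circumradius r=9; the r=12 cylinder at (13.5, 15.5) gives a regular 16-gon of circumradius 12 (constant along its height); the cylinder at (-2, 14.5) is not intersected at this z (z outside [19, 37]); Merging all regions: the regions partially overlap (shared area 0.41 mm²), so overlapping operands fuse into one piece — 1 connected region; the cylinder at (15.5, 5.5) is not intersected at this z (z outside [12, 28]); Subtracting the remaining from the first: none of the subtracted shapes is present at this height, so that combined region is unchanged — 1 connected region. Overall, the cross-section is a single solid region. The nearest boundary edge runs (9.00, 0.00)→(8.31, -3.44); distance from the point to it = 9.18 mm. The point is not inside any of the regions above, so it lies outside the cross-section (9.18 mm from the nearest boundary).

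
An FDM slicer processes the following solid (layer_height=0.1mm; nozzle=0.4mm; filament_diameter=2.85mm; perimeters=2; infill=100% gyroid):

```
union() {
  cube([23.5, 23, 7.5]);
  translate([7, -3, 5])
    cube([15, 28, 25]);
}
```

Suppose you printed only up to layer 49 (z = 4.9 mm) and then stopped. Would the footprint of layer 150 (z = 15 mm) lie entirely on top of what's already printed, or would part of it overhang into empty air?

part overhangs

Compare the two slices. At z = 4.9: the cube is present — its section is the full 23.5×23 rectangle (area 540.50 mm²); the cube at (7, -3) is not intersected at this z (z outside [5, 30]); Combining (union): only the 23.5×23 cube is present, so the union is just that shape — area = 540.50 mm². At z = 15: the cube is absent (z outside [0, 7.5]); the cube at (7, -3) (footprint 15×28) is included at this height (area 420.00 mm²); Taking the union: only the 15×28 cube at (7, -3) is present, so the union is just that shape — area = 420.00 mm². Checking containment: at z = 15 the cross-section extends beyond the z = 4.9 cross-section by about 75.00 mm².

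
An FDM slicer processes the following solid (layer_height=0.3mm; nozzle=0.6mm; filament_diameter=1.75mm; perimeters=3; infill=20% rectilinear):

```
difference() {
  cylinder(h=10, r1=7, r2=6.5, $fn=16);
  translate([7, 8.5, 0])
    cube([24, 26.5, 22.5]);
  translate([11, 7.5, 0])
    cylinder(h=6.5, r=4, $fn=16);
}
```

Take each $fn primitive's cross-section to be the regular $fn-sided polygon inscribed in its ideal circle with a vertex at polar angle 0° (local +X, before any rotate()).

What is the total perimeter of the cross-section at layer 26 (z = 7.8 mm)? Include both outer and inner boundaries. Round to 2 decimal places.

At z = 7.8 mm: the cone contributes a regular 16-gon of circumradius 6.610 (interpolated between r1=7 and r2=6.5 at t=0.780) (perimeter = 2·16·6.610·sin(180°/16) = 41.27 mm); the cube at (7, 8.5) (footprint 24×26.5) is included at this height (perimeter 101.00 mm); the cylinder at (11, 7.5) is not intersected at this z (z outside [0, 6.5]); Subtracting the remaining from the first: starting from the cone, the 24×26.5 cube at (7, 8.5) misses the remaining region (no effect) — boundary = 41.27 mm. Overall, the cross-section is a single solid region. Total boundary length (outer) = 41.27 mm.

41.27 mm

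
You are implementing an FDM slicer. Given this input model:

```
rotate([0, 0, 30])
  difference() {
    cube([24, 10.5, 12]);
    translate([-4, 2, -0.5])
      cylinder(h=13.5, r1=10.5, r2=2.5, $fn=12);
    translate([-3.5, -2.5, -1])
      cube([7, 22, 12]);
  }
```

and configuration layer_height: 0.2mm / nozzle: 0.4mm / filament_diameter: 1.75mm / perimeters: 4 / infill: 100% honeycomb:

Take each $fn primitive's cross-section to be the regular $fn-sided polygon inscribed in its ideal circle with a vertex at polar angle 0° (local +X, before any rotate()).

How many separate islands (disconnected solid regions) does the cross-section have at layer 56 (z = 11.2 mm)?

At z = 11.2 mm: the 24×10.5 cube contributes its full rectangle; the cone at (-4, 2) contributes a regular 12-gon of circumradius 3.567 (interpolated between r1=10.5 and r2=2.5 at t=0.867); the cube at (-3.5, -2.5) does not reach this height (z outside [-1, 11]); Subtracting the remaining from the first: starting from the 24×10.5 cube, the cone at (-4, 2) misses the remaining region (no effect) — 1 connected region; (rotated 30° about Z; rotation is an isometry so areas/perimeters/island counts are preserved). Overall, the cross-section is a single solid region. Island count = 1.

1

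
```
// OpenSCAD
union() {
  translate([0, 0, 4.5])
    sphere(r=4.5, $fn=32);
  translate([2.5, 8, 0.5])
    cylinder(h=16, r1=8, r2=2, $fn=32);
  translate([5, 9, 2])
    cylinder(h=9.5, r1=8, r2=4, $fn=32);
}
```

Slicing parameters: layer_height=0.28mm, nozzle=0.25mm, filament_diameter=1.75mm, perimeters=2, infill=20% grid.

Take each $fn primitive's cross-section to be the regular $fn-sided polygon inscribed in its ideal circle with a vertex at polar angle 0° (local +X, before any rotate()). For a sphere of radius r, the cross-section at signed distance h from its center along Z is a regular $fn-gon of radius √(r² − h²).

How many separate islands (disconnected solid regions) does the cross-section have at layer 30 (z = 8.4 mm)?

2

At z = 8.4 mm: the r=4.5 sphere contributes a regular 32-gon of circumradius √(4.5²−3.9²) = 2.245; the cone at (2.5, 8) (r1=8→r2=2) has section circumradius 5.037 here — a regular 32-gon; the cone at (5, 9) contributes a regular 32-gon of circumradius 5.305 (interpolated between r1=8 and r2=4 at t=0.674); Combining (union): the regions partially overlap (shared area 55.96 mm²), so overlapping operands fuse into one piece — 2 connected regions. Overall, the cross-section has 2 separate islands. Island count = 2.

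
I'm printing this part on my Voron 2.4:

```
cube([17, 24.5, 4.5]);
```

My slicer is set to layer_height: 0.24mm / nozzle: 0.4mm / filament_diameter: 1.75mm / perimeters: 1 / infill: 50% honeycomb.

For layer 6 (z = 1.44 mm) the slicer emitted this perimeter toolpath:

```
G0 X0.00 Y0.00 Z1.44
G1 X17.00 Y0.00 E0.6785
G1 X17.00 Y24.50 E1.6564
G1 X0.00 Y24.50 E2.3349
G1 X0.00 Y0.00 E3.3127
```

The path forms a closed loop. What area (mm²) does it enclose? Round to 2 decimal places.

416.50 mm²

Apply the shoelace formula to the sequence of (X, Y) vertices; enclosed area = 416.50 mm².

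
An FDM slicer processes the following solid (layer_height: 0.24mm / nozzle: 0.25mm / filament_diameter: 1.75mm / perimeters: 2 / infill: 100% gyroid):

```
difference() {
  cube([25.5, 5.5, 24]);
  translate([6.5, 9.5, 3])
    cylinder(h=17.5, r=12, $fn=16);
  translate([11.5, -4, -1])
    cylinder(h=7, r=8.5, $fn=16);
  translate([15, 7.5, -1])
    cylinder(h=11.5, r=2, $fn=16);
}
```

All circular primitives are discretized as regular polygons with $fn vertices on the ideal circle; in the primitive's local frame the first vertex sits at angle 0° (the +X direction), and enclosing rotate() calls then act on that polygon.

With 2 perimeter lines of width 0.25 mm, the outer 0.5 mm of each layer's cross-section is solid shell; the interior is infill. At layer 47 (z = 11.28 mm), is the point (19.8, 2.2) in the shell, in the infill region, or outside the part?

At z = 11.28 mm: the 25.5×5.5 cube contributes its full rectangle; the r=12 cylinder at (6.5, 9.5) gives a regular 16-gon of circumradius 12 (constant along its height); the cylinder at (11.5, -4) is not intersected at this z (z outside [-1, 6]); the cylinder at (15, 7.5) is not intersected at this z (z outside [-1, 10.5]); After the difference (first − rest): starting from the 25.5×5.5 cube, the r=12 cylinder at (6.5, 9.5) partially overlaps it — only the 88.29 mm² overlap (of its 440.85 mm²) is removed, clipping the outline — 1 connected region. Overall, the cross-section is a single solid region. The nearest boundary edge runs (25.50, 0.00)→(13.47, 0.00); distance from the point to it = 2.20 mm. The point is inside the cross-section and 2.20 mm from the nearest boundary — more than the 0.5 mm shell width (2 × 0.25), so it's in the infill interior.

infill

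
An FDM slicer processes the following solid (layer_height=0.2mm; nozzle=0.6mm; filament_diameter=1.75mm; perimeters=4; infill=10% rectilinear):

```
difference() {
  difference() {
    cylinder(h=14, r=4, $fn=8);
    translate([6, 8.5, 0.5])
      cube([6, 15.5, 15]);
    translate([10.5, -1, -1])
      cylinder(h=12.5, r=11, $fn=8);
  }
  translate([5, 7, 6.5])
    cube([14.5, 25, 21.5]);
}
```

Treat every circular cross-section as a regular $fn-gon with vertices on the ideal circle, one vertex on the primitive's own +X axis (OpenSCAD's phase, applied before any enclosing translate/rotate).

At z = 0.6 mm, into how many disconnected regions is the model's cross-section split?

1

At z = 0.6 mm: the r=4 cylinder contributes a regular 8-gon of circumradius 4; the cube at (6, 8.5) is present — its section is the full 6×15.5 rectangle; the r=11 cylinder at (10.5, -1) contributes a regular 8-gon of circumradius 11; After the difference (first − rest): starting from the r=4 cylinder, the 6×15.5 cube at (6, 8.5) misses the remaining region (no effect); the r=11 cylinder at (10.5, -1) partially overlaps it — only the 20.12 mm² overlap (of its 342.24 mm²) is removed, clipping the outline — 1 connected region; the cube at (5, 7) is absent (z outside [6.5, 28]); Taking the first minus the rest: none of the subtracted shapes is present at this height, so the result so far is unchanged — 1 connected region. The result has 1 disconnected region.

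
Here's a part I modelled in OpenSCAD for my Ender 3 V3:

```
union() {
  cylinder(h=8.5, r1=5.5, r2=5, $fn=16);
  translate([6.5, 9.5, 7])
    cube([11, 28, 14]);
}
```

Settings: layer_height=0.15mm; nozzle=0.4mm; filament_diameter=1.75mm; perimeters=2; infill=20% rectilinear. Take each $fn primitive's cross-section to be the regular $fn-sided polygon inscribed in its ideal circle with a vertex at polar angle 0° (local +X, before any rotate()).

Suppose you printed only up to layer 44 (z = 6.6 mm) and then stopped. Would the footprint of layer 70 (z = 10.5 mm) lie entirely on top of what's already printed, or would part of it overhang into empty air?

Compare the two slices. At z = 6.6: the cone contributes a regular 16-gon of circumradius 5.112 (interpolated between r1=5.5 and r2=5 at t=0.776) (area = (16/2)·5.112²·sin(360°/16) = 80.00 mm²); the cube at (6.5, 9.5) is not intersected at this z (z outside [7, 21]); Merging all regions: only the cone is present, so the union is just that shape — area = 80.00 mm². At z = 10.5: the cone is not intersected at this z (z outside [0, 8.5]); the cube at (6.5, 9.5) (footprint 11×28) is included at this height (area 308.00 mm²); Combining (union): only the 11×28 cube at (6.5, 9.5) is present, so the union is just that shape — area = 308.00 mm². Checking containment: at z = 10.5 the cross-section extends beyond the z = 6.6 cross-section by about 308.00 mm².

part overhangs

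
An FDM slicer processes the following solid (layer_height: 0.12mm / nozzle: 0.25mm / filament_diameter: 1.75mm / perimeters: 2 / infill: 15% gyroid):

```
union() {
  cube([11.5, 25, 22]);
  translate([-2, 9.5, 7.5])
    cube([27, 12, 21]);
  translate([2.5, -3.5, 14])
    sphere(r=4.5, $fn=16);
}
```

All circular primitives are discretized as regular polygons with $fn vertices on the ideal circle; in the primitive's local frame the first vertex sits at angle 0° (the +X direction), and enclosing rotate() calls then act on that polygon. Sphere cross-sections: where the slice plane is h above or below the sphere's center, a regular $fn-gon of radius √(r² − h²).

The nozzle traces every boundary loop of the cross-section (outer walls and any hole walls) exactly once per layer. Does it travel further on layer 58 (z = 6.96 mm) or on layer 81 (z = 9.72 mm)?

Layer 58 (z = 6.96): the 11.5×25 cube contributes its full rectangle (perimeter 73.00 mm); the cube at (-2, 9.5) is not intersected at this z (z outside [7.5, 28.5]); the sphere at (2.5, -3.5) does not reach this height (|z−center|=7.040 > r=4.5); Merging all regions: only the 11.5×25 cube is present, so the union is just that shape — boundary = 73.00 mm. So its perimeter = 73.00 mm. Layer 81 (z = 9.72): the cube is present — its section is the full 11.5×25 rectangle (perimeter 73.00 mm); the 27×12 cube at (-2, 9.5) contributes its full rectangle (perimeter 78.00 mm); the r=4.5 sphere at (2.5, -3.5) contributes a regular 16-gon of circumradius √(4.5²−4.28²) = 1.390 (perimeter = 2·16·1.390·sin(180°/16) = 8.68 mm); Combining (union): the regions partially overlap (shared area 138.00 mm²), so the edge portions inside another operand are dropped and the merged outline is re-measured after clipping — boundary = 112.68 mm. So its perimeter = 112.68 mm. Layer 81 is larger (112.68 vs 73.00 mm).

layer 81 (z = 9.72 mm)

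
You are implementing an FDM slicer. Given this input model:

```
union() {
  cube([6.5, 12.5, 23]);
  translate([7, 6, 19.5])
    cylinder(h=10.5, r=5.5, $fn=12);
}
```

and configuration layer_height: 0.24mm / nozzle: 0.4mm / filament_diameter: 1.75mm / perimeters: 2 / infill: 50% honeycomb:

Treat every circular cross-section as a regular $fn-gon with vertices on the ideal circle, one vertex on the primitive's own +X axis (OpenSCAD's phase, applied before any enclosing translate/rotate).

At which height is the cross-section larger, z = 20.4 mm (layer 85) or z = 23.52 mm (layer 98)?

layer 85 (z = 20.4 mm)

Layer 85 (z = 20.4): the cube (footprint 6.5×12.5) is included at this height (area 81.25 mm²); the cylinder at (7, 6): section is a regular 12-gon, circumradius r=5.5 (area = (12/2)·5.500²·sin(360°/12) = 90.75 mm²); Combining (union): the regions partially overlap — summed areas 172.00 mm² minus the doubly-counted overlap 39.94 mm² gives 132.06 mm² — area = 132.06 mm². So its area = 132.06 mm². Layer 98 (z = 23.52): the cube does not reach this height (z outside [0, 23]); the r=5.5 cylinder at (7, 6) contributes a regular 12-gon of circumradius 5.5 (area = (12/2)·5.500²·sin(360°/12) = 90.75 mm²); Taking the union: only the r=5.5 cylinder at (7, 6) is present, so the union is just that shape — area = 90.75 mm². So its area = 90.75 mm². Layer 85 is larger (132.06 vs 90.75 mm²).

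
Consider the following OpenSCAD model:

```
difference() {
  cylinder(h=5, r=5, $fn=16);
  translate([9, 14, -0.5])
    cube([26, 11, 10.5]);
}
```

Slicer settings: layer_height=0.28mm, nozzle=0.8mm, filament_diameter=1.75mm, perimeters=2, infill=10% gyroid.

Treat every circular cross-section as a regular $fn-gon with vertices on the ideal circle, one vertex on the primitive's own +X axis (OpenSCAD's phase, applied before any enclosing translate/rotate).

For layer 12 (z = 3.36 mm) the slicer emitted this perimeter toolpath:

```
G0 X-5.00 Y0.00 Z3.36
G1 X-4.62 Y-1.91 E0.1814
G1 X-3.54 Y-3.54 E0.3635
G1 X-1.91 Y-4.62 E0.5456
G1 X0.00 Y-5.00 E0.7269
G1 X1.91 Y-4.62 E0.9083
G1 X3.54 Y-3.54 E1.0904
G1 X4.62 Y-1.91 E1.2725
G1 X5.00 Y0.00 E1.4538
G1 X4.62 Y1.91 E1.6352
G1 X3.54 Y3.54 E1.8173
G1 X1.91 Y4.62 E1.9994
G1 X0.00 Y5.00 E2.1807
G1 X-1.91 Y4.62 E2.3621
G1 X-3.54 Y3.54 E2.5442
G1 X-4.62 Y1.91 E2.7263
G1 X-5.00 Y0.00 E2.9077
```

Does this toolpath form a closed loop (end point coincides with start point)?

Start point (G0): (-5.00, 0.00). End point (last G1): the path returns to the start — closed.

yes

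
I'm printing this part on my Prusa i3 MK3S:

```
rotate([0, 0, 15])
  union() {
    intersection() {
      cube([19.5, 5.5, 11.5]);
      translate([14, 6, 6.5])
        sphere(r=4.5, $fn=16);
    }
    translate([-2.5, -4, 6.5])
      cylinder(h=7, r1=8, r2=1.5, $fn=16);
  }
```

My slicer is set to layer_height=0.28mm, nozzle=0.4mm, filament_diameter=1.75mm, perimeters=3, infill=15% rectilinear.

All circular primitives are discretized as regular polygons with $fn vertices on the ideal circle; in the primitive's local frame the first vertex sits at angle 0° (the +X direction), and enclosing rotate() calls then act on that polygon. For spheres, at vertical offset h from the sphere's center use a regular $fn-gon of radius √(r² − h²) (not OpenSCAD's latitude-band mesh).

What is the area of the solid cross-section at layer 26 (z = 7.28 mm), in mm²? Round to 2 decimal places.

187.75 mm²

At z = 7.28 mm: the cube (footprint 19.5×5.5) is included at this height (area 107.25 mm²); the r=4.5 sphere at (14, 6) slices to a regular 16-gon of circumradius 4.432 (√(r²−h²) with h=0.78 from center) (area = (16/2)·4.432²·sin(360°/16) = 60.13 mm²); Taking the intersection: the r=4.5 sphere at (14, 6) partially overlaps the 19.5×5.5 cube; clipping to the common part keeps 25.68 mm² — area = 25.68 mm²; the cone at (-2.5, -4): at t=0.111 of its height the radius interpolates to r₁+(r₂−r₁)t = 7.276, giving a regular 16-gon of that circumradius (area = (16/2)·7.276²·sin(360°/16) = 162.06 mm²); Combining (union): the 2 present regions are separate (no shared area or edge), so areas and boundary lengths simply add and each stays a separate island — area = 187.75 mm²; (rotated 15° about Z; rotation is an isometry so areas/perimeters/island counts are preserved). Overall, the cross-section has 2 separate islands. Net area = 187.75 mm².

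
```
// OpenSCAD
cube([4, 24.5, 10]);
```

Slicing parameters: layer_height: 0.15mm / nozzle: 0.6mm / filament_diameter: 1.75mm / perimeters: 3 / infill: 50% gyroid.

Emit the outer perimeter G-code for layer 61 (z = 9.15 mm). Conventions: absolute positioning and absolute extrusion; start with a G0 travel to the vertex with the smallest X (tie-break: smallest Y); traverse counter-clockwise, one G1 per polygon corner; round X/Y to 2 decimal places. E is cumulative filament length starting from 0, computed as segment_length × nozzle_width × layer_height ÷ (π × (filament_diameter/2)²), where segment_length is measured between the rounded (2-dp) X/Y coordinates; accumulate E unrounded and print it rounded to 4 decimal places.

G0 X0.00 Y0.00 Z9.15
G1 X4.00 Y0.00 E0.1497
G1 X4.00 Y24.50 E1.0664
G1 X0.00 Y24.50 E1.2161
G1 X0.00 Y0.00 E2.1328

At z = 9.15 mm: the cube (footprint 4×24.5) is included at this height. The outline is a single polygon with 4 vertices. Extrusion per mm of travel: 0.6 × 0.15 / (π × 0.875²) = 0.037418. Accumulating E over each segment gives final E = 2.1328.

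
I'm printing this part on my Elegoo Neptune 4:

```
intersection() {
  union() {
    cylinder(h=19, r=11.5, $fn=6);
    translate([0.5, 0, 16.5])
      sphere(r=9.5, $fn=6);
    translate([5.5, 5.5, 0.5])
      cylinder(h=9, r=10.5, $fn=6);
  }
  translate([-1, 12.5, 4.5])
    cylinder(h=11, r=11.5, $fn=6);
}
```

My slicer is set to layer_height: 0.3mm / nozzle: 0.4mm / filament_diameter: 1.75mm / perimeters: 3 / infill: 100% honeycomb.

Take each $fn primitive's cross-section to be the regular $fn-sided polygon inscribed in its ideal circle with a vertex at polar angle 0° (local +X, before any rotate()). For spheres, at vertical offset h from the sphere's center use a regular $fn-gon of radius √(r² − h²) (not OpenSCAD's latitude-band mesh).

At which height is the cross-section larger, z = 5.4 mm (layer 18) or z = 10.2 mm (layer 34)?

Layer 18 (z = 5.4): the r=11.5 cylinder gives a regular 6-gon of circumradius 11.5 (constant along its height) (area = (6/2)·11.500²·sin(360°/6) = 343.60 mm²); the sphere at (0.5, 0) does not reach this height (|z−center|=11.100 > r=9.5); the r=10.5 cylinder at (5.5, 5.5) gives a regular 6-gon of circumradius 10.5 (constant along its height) (area = (6/2)·10.500²·sin(360°/6) = 286.44 mm²); Taking the union: the regions partially overlap — summed areas 630.03 mm² minus the doubly-counted overlap 161.65 mm² gives 468.39 mm² — area = 468.39 mm²; the r=11.5 cylinder at (-1, 12.5) gives a regular 6-gon of circumradius 11.5 (constant along its height) (area = (6/2)·11.500²·sin(360°/6) = 343.60 mm²); After intersecting: the r=11.5 cylinder at (-1, 12.5) partially overlaps the result so far; clipping to the common part keeps 155.57 mm² — area = 155.57 mm². So its area = 155.57 mm². Layer 34 (z = 10.2): the cylinder: section is a regular 6-gon, circumradius r=11.5 (area = (6/2)·11.500²·sin(360°/6) = 343.60 mm²); the sphere at (0.5, 0): section is a regular 6-gon, circumradius = √(r²−h²) = √(9.5²−6.3²) = 7.111 (area = (6/2)·7.111²·sin(360°/6) = 131.36 mm²); the cylinder at (5.5, 5.5) is absent (z outside [0.5, 9.5]); Merging all regions: the r=9.5 sphere at (0.5, 0) lies entirely inside the r=11.5 cylinder, so the union is just the r=11.5 cylinder — area = 343.60 mm²; the r=11.5 cylinder at (-1, 12.5) gives a regular 6-gon of circumradius 11.5 (constant along its height) (area = (6/2)·11.500²·sin(360°/6) = 343.60 mm²); After intersecting: the r=11.5 cylinder at (-1, 12.5) partially overlaps that combined region; clipping to the common part keeps 100.34 mm² — area = 100.34 mm². So its area = 100.34 mm². Layer 18 is larger (155.57 vs 100.34 mm²).

layer 18 (z = 5.4 mm)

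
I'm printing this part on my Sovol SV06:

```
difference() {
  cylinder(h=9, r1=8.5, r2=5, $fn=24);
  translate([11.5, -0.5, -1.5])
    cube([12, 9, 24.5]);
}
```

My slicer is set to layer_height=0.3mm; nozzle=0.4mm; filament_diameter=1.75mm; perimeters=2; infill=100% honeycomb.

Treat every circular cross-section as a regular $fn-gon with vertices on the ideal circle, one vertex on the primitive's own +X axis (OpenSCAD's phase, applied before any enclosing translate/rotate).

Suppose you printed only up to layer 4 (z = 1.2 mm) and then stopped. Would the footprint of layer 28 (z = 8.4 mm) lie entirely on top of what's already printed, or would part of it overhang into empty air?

Compare the two slices. At z = 1.2: the cone (r1=8.5→r2=5) has section circumradius 8.033 here — a regular 24-gon (area = (24/2)·8.033²·sin(360°/24) = 200.43 mm²); the cube at (11.5, -0.5) is present — its section is the full 12×9 rectangle (area 108.00 mm²); Subtracting the remaining from the first: starting from the cone (200.43 mm²), the 12×9 cube at (11.5, -0.5) misses the remaining region (no effect) — area = 200.43 mm². At z = 8.4: the cone contributes a regular 24-gon of circumradius 5.233 (interpolated between r1=8.5 and r2=5 at t=0.933) (area = (24/2)·5.233²·sin(360°/24) = 85.06 mm²); the cube at (11.5, -0.5) is present — its section is the full 12×9 rectangle (area 108.00 mm²); Taking the first minus the rest: starting from the cone (85.06 mm²), the 12×9 cube at (11.5, -0.5) misses the remaining region (no effect) — area = 85.06 mm². Checking containment: the cross-section at z = 8.4 is a subset of the cross-section at z = 1.2.

entirely on top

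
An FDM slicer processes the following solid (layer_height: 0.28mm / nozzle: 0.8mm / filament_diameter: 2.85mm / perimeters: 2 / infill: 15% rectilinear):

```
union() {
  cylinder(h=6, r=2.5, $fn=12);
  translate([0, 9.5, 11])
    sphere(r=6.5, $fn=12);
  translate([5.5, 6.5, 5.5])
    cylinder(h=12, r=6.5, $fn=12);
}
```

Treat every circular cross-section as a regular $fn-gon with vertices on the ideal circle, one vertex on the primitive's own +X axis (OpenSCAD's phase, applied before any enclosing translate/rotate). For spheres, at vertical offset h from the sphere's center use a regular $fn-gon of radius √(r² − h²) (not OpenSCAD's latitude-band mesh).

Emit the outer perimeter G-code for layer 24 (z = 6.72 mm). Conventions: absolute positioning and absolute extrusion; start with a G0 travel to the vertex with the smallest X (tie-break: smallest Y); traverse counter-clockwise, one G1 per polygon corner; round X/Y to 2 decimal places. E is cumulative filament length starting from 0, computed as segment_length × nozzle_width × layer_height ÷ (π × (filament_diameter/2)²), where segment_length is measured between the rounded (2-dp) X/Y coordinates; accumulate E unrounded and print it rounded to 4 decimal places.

G0 X-4.89 Y9.50 Z6.72
G1 X-4.24 Y7.05 E0.0890
G1 X-2.45 Y5.26 E0.1779
G1 X-0.53 Y4.75 E0.2476
G1 X-0.13 Y3.25 E0.3022
G1 X2.25 Y0.87 E0.4203
G1 X5.50 Y0.00 E0.5385
G1 X8.75 Y0.87 E0.6566
G1 X11.13 Y3.25 E0.7748
G1 X12.00 Y6.50 E0.8929
G1 X11.13 Y9.75 E1.0111
G1 X8.75 Y12.13 E1.1292
G1 X5.50 Y13.00 E1.2474
G1 X3.67 Y12.51 E1.3139
G1 X2.45 Y13.74 E1.3747
G1 X0.00 Y14.39 E1.4637
G1 X-2.45 Y13.74 E1.5527
G1 X-4.24 Y11.95 E1.6416
G1 X-4.89 Y9.50 E1.7306

At z = 6.72 mm: the cylinder is not intersected at this z (z outside [0, 6]); the r=6.5 sphere at (0, 9.5) contributes a regular 12-gon of circumradius √(6.5²−4.28²) = 4.892; the cylinder at (5.5, 6.5): section is a regular 12-gon, circumradius r=6.5; Combining (union): the regions partially overlap (shared area 30.91 mm²), so overlapping operands fuse into one piece — 1 connected region. The outline is a single polygon with 18 vertices. Extrusion per mm of travel: 0.8 × 0.28 / (π × 1.425²) = 0.035113. Accumulating E over each segment gives final E = 1.7306.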